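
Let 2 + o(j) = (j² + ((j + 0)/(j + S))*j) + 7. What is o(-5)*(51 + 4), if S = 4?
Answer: 275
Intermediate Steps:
o(j) = 5 + j² + j²/(4 + j) (o(j) = -2 + ((j² + ((j + 0)/(j + 4))*j) + 7) = -2 + ((j² + (j/(4 + j))*j) + 7) = -2 + ((j² + j²/(4 + j)) + 7) = -2 + (7 + j² + j²/(4 + j)) = 5 + j² + j²/(4 + j))
o(-5)*(51 + 4) = ((20 + (-5)³ + 5*(-5) + 5*(-5)²)/(4 - 5))*(51 + 4) = ((20 - 125 - 25 + 5*25)/(-1))*55 = -(20 - 125 - 25 + 125)*55 = -1*(-5)*55 = 5*55 = 275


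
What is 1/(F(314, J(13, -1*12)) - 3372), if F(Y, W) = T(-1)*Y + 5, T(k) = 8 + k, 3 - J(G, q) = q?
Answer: -1/1169 ≈ -0.00085543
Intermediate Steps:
J(G, q) = 3 - q
F(Y, W) = 5 + 7*Y (F(Y, W) = (8 - 1)*Y + 5 = 7*Y + 5 = 5 + 7*Y)
1/(F(314, J(13, -1*12)) - 3372) = 1/((5 + 7*314) - 3372) = 1/((5 + 2198) - 3372) = 1/(2203 - 3372) = 1/(-1169) = -1/1169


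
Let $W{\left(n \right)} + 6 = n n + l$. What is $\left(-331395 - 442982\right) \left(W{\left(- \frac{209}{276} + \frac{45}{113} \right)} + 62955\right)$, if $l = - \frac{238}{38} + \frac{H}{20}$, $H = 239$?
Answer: $- \frac{4504847139432998805667}{92405677680} \approx -4.8751 \cdot 10^{10}$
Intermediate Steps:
$l = \frac{2161}{380}$ ($l = - \frac{238}{38} + \frac{239}{20} = \left(-238\right) \frac{1}{38} + 239 \cdot \frac{1}{20} = - \frac{119}{19} + \frac{239}{20} = \frac{2161}{380} \approx 5.6868$)
$W{\left(n \right)} = - \frac{119}{380} + n^{2}$ ($W{\left(n \right)} = -6 + \left(n n + \frac{2161}{380}\right) = -6 + \left(n^{2} + \frac{2161}{380}\right) = -6 + \left(\frac{2161}{380} + n^{2}\right) = - \frac{119}{380} + n^{2}$)
$\left(-331395 - 442982\right) \left(W{\left(- \frac{209}{276} + \frac{45}{113} \right)} + 62955\right) = \left(-331395 - 442982\right) \left(\left(- \frac{119}{380} + \left(- \frac{209}{276} + \frac{45}{113}\right)^{2}\right) + 62955\right) = - 774377 \left(\left(- \frac{119}{380} + \left(\left(-209\right) \frac{1}{276} + 45 \cdot \frac{1}{113}\right)^{2}\right) + 62955\right) = - 774377 \left(\left(- \frac{119}{380} + \left(- \frac{209}{276} + \frac{45}{113}\right)^{2}\right) + 62955\right) = - 774377 \left(\left(- \frac{119}{380} + \left(- \frac{11197}{31188}\right)^{2}\right) + 62955\right) = - 774377 \left(\left(- \frac{119}{380} + \frac{125372809}{972691344}\right) + 62955\right) = - 774377 \left(- \frac{17027150629}{92405677680} + 62955\right) = \left(-774377\right) \frac{5817382411193771}{92405677680} = - \frac{4504847139432998805667}{92405677680}$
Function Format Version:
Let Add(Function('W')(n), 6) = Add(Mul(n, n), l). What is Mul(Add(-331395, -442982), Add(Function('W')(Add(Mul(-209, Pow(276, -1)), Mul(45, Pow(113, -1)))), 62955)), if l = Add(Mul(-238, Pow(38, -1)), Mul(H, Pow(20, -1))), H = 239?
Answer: Rational(-4504847139432998805667, 92405677680) ≈ -4.8751e+10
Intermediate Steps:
l = Rational(2161, 380) (l = Add(Mul(-238, Pow(38, -1)), Mul(239, Pow(20, -1))) = Add(Mul(-238, Rational(1, 38)), Mul(239, Rational(1, 20))) = Add(Rational(-119, 19), Rational(239, 20)) = Rational(2161, 380) ≈ 5.6868)
Function('W')(n) = Add(Rational(-119, 380), Pow(n, 2)) (Function('W')(n) = Add(-6, Add(Mul(n, n), Rational(2161, 380))) = Add(-6, Add(Pow(n, 2), Rational(2161, 380))) = Add(-6, Add(Rational(2161, 380), Pow(n, 2))) = Add(Rational(-119, 380), Pow(n, 2)))
Mul(Add(-331395, -442982), Add(Function('W')(Add(Mul(-209, Pow(276, -1)), Mul(45, Pow(113, -1)))), 62955)) = Mul(Add(-331395, -442982), Add(Add(Rational(-119, 380), Pow(Add(Mul(-209, Pow(276, -1)), Mul(45, Pow(113, -1))), 2)), 62955)) = Mul(-774377, Add(Add(Rational(-119, 380), Pow(Add(Mul(-209, Rational(1, 276)), Mul(45, Rational(1, 113))), 2)), 62955)) = Mul(-774377, Add(Add(Rational(-119, 380), Pow(Add(Rational(-209, 276), Rational(45, 113)), 2)), 62955)) = Mul(-774377, Add(Add(Rational(-119, 380), Pow(Rational(-11197, 31188), 2)), 62955)) = Mul(-774377, Add(Add(Rational(-119, 380), Rational(125372809, 972691344)), 62955)) = Mul(-774377, Add(Rational(-17027150629, 92405677680), 62955)) = Mul(-774377, Rational(5817382411193771, 92405677680)) = Rational(-4504847139432998805667, 92405677680)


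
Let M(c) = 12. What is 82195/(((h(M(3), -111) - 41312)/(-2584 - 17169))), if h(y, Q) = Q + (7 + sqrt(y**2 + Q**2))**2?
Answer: 46936589812015/833287141 + 68191109070*sqrt(1385)/833287141 ≈ 59373.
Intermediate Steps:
h(y, Q) = Q + (7 + sqrt(Q**2 + y**2))**2
82195/(((h(M(3), -111) - 41312)/(-2584 - 17169))) = 82195/((((-111 + (7 + sqrt((-111)**2 + 12**2))**2) - 41312)/(-2584 - 17169))) = 82195/((((-111 + (7 + sqrt(12321 + 144))**2) - 41312)/(-19753))) = 82195/((((-111 + (7 + sqrt(12465))**2) - 41312)*(-1/19753))) = 82195/((((-111 + (7 + 3*sqrt(1385))**2) - 41312)*(-1/19753))) = 82195/(((-41423 + (7 + 3*sqrt(1385))**2)*(-1/19753))) = 82195/(41423/19753 - (7 + 3*sqrt(1385))**2/19753)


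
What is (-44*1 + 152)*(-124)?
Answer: -13392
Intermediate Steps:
(-44*1 + 152)*(-124) = (-44 + 152)*(-124) = 108*(-124) = -13392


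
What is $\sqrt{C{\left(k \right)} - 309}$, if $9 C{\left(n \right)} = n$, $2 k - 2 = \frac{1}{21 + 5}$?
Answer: $\frac{i \sqrt{1879267}}{78} \approx 17.575 i$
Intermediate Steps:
$k = \frac{53}{52}$ ($k = 1 + \frac{1}{2 \left(21 + 5\right)} = 1 + \frac{1}{2 \cdot 26} = 1 + \frac{1}{2} \cdot \frac{1}{26} = 1 + \frac{1}{52} = \frac{53}{52} \approx 1.0192$)
$C{\left(n \right)} = \frac{n}{9}$
$\sqrt{C{\left(k \right)} - 309} = \sqrt{\frac{1}{9} \cdot \frac{53}{52} - 309} = \sqrt{\frac{53}{468} - 309} = \sqrt{- \frac{144559}{468}} = \frac{i \sqrt{1879267}}{78}$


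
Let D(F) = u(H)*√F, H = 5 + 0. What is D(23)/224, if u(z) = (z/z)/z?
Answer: √23/1120 ≈ 0.0042820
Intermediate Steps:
H = 5
u(z) = 1/z
D(F) = √F/5
D(23)/224 = (√23/5)/224 = (√23/5)*(1/224) = √23/1120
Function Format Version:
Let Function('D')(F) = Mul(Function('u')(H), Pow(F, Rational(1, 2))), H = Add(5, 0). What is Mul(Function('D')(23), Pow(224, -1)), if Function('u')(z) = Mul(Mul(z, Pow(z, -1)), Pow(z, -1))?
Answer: Mul(Rational(1, 1120), Pow(23, Rational(1, 2))) ≈ 0.0042820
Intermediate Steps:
H = 5
Function('u')(z) = Pow(z, -1) (Function('u')(z) = Mul(1, Pow(z, -1)) = Pow(z, -1))
Function('D')(F) = Mul(Rational(1, 5), Pow(F, Rational(1, 2))) (Function('D')(F) = Mul(Pow(5, -1), Pow(F, Rational(1, 2))) = Mul(Rational(1, 5), Pow(F, Rational(1, 2))))
Mul(Function('D')(23), Pow(224, -1)) = Mul(Mul(Rational(1, 5), Pow(23, Rational(1, 2))), Pow(224, -1)) = Mul(Mul(Rational(1, 5), Pow(23, Rational(1, 2))), Rational(1, 224)) = Mul(Rational(1, 1120), Pow(23, Rational(1, 2)))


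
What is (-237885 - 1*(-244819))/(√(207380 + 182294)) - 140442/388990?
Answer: -70221/194495 + 3467*√389674/194837 ≈ 10.747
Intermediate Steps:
(-237885 - 1*(-244819))/(√(207380 + 182294)) - 140442/388990 = (-237885 + 244819)/(√389674) - 140442*1/388990 = 6934*(√389674/389674) - 70221/194495 = 3467*√389674/194837 - 70221/194495 = -70221/194495 + 3467*√389674/194837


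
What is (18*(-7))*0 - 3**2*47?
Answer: -423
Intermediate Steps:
(18*(-7))*0 - 3**2*47 = -126*0 - 9*47 = 0 - 1*423 = 0 - 423 = -423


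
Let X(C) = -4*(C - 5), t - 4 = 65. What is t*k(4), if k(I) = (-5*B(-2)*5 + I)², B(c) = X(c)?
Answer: 33424704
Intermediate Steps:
t = 69 (t = 4 + 65 = 69)
X(C) = 20 - 4*C (X(C) = -4*(-5 + C) = 20 - 4*C)
B(c) = 20 - 4*c
k(I) = (-700 + I)² (k(I) = (-5*(20 - 4*(-2))*5 + I)² = (-5*(20 + 8)*5 + I)² = (-5*28*5 + I)² = (-140*5 + I)² = (-700 + I)²)
t*k(4) = 69*(-700 + 4)² = 69*(-696)² = 69*484416 = 33424704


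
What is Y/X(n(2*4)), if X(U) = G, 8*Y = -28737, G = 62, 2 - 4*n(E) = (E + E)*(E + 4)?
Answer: -927/16 ≈ -57.938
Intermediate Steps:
n(E) = ½ - E*(4 + E)/2 (n(E) = ½ - (E + E)*(E + 4)/4 = ½ - 2*E*(4 + E)/4 = ½ - E*(4 + E)/2)
Y = -28737/8 (Y = (⅛)*(-28737) = -28737/8 ≈ -3592.1)
X(U) = 62
Y/X(n(2*4)) = -28737/8/62 = -28737/8*1/62 = -927/16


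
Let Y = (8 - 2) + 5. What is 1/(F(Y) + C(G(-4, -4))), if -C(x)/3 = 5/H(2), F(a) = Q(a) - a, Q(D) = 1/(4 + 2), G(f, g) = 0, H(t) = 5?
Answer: -6/83 ≈ -0.072289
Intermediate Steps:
Q(D) = 1/6
Y = 11 (Y = 6 + 5 = 11)
F(a) = 1/6 - a
C(x) = -3 (C(x) = -15/5 = -3*1 = -3)
1/(F(Y) + C(G(-4, -4))) = 1/((1/6 - 1*11) - 3) = 1/((1/6 - 11) - 3) = 1/(-65/6 - 3) = 1/(-83/6) = -6/83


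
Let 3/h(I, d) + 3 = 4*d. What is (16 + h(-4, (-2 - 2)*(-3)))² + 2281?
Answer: 571306/225 ≈ 2539.1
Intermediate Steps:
h(I, d) = 3/(-3 + 4*d)
(16 + h(-4, (-2 - 2)*(-3)))² + 2281 = (16 + 3/(-3 + 4*((-2 - 2)*(-3))))² + 2281 = (16 + 3/(-3 + 4*(-4*(-3))))² + 2281 = (16 + 3/(-3 + 4*12))² + 2281 = (16 + 3/(-3 + 48))² + 2281 = (16 + 3/45)² + 2281 = (16 + 3*(1/45))² + 2281 = (16 + 1/15)² + 2281 = (241/15)² + 2281 = 58081/225 + 2281 = 571306/225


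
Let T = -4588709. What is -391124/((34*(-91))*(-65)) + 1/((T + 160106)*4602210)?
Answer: -797163944470409723/409889551325001930 ≈ -1.9448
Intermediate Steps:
-391124/((34*(-91))*(-65)) + 1/((T + 160106)*4602210) = -391124/((34*(-91))*(-65)) + 1/((-4588709 + 160106)*4602210) = -391124/((-3094*(-65))) + (1/4602210)/(-4428603) = -391124/201110 - 1/4428603*1/4602210 = -391124*1/201110 - 1/20381361012630 = -195562/100555 - 1/20381361012630 = -797163944470409723/409889551325001930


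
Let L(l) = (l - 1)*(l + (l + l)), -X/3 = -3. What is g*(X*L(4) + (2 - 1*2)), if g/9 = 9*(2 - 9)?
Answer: -183708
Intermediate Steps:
X = 9 (X = -3*(-3) = 9)
L(l) = 3*l*(-1 + l) (L(l) = (-1 + l)*(l + 2*l) = (-1 + l)*(3*l) = 3*l*(-1 + l))
g = -567 (g = 9*(9*(2 - 9)) = 9*(9*(-7)) = 9*(-63) = -567)
g*(X*L(4) + (2 - 1*2)) = -567*(9*(3*4*(-1 + 4)) + (2 - 1*2)) = -567*(9*(3*4*3) + (2 - 2)) = -567*(9*36 + 0) = -567*(324 + 0) = -567*324 = -183708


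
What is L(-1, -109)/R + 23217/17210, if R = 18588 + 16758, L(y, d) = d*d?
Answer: 256275023/152076165 ≈ 1.6852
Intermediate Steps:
L(y, d) = d²
R = 35346
L(-1, -109)/R + 23217/17210 = (-109)²/35346 + 23217/17210 = 11881*(1/35346) + 23217*(1/17210) = 11881/35346 + 23217/17210 = 256275023/152076165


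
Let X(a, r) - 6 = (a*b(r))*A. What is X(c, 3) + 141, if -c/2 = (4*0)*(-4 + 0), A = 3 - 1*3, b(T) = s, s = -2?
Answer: 147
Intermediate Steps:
b(T) = -2
A = 0 (A = 3 - 3 = 0)
c = 0 (c = -2*4*0*(-4 + 0) = -0*(-4) = -2*0 = 0)
X(a, r) = 6 (X(a, r) = 6 + (a*(-2))*0 = 6 - 2*a*0 = 6 + 0 = 6)
X(c, 3) + 141 = 6 + 141 = 147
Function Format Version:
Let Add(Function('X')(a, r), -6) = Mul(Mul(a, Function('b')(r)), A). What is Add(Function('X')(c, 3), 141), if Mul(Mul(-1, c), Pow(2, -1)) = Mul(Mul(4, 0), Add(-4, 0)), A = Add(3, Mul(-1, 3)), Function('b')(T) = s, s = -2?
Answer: 147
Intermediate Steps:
Function('b')(T) = -2
A = 0 (A = Add(3, -3) = 0)
c = 0 (c = Mul(-2, Mul(Mul(4, 0), Add(-4, 0))) = Mul(-2, Mul(0, -4)) = Mul(-2, 0) = 0)
Function('X')(a, r) = 6 (Function('X')(a, r) = Add(6, Mul(Mul(a, -2), 0)) = Add(6, Mul(Mul(-2, a), 0)) = Add(6, 0) = 6)
Add(Function('X')(c, 3), 141) = Add(6, 141) = 147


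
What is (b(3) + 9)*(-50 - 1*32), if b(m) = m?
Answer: -984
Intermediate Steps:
(b(3) + 9)*(-50 - 1*32) = (3 + 9)*(-50 - 1*32) = 12*(-50 - 32) = 12*(-82) = -984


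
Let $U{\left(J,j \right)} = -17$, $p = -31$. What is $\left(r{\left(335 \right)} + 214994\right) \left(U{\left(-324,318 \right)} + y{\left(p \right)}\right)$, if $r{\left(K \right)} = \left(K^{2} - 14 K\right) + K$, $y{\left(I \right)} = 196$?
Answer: $57792656$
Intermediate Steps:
$r{\left(K \right)} = K^{2} - 13 K$
$\left(r{\left(335 \right)} + 214994\right) \left(U{\left(-324,318 \right)} + y{\left(p \right)}\right) = \left(335 \left(-13 + 335\right) + 214994\right) \left(-17 + 196\right) = \left(335 \cdot 322 + 214994\right) 179 = \left(107870 + 214994\right) 179 = 322864 \cdot 179 = 57792656$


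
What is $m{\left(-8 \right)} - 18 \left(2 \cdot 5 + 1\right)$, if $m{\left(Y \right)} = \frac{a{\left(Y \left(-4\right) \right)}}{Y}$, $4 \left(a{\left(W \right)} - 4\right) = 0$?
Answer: $- \frac{397}{2} \approx -198.5$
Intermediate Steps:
$a{\left(W \right)} = 4$ ($a{\left(W \right)} = 4 + \frac{1}{4} \cdot 0 = 4 + 0 = 4$)
$m{\left(Y \right)} = \frac{4}{Y}$
$m{\left(-8 \right)} - 18 \left(2 \cdot 5 + 1\right) = \frac{4}{-8} - 18 \left(2 \cdot 5 + 1\right) = 4 \left(- \frac{1}{8}\right) - 18 \left(10 + 1\right) = - \frac{1}{2} - 198 = - \frac{397}{2}$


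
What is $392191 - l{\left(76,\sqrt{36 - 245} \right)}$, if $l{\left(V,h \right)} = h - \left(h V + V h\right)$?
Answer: $392191 + 151 i \sqrt{209} \approx 3.9219 \cdot 10^{5} + 2183.0 i$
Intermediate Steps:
$l{\left(V,h \right)} = h - 2 V h$ ($l{\left(V,h \right)} = h - \left(V h + V h\right) = h - 2 V h$)
$392191 - l{\left(76,\sqrt{36 - 245} \right)} = 392191 - \sqrt{36 - 245} \left(1 - 152\right) = 392191 - \sqrt{-209} \left(1 - 152\right) = 392191 - i \sqrt{209} \left(-151\right) = 392191 - - 151 i \sqrt{209} = 392191 + 151 i \sqrt{209}$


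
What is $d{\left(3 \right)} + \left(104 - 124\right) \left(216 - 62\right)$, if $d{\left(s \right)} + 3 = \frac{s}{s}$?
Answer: $-3082$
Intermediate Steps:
$d{\left(s \right)} = -2$ ($d{\left(s \right)} = -3 + \frac{s}{s} = -3 + 1 = -2$)
$d{\left(3 \right)} + \left(104 - 124\right) \left(216 - 62\right) = -2 + \left(104 - 124\right) \left(216 - 62\right) = -2 - 3080 = -3082$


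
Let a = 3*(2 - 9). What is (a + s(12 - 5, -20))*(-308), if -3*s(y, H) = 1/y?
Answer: 19448/3 ≈ 6482.7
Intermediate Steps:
a = -21 (a = 3*(-7) = -21)
s(y, H) = -1/(3*y)
(a + s(12 - 5, -20))*(-308) = (-21 - 1/(3*(12 - 5)))*(-308) = (-21 - ⅓/7)*(-308) = (-21 - ⅓*⅐)*(-308) = (-21 - 1/21)*(-308) = -442/21*(-308) = 19448/3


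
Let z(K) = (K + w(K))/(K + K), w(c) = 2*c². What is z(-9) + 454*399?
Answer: 362275/2 ≈ 1.8114e+5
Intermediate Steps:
z(K) = (K + 2*K²)/(2*K) (z(K) = (K + 2*K²)/(K + K) = (K + 2*K²)/((2*K)) = (K + 2*K²)*(1/(2*K)) = (K + 2*K²)/(2*K))
z(-9) + 454*399 = (½ - 9) + 454*399 = -17/2 + 181146 = 362275/2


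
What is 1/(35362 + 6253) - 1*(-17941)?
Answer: 746614716/41615 ≈ 17941.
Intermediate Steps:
1/(35362 + 6253) - 1*(-17941) = 1/41615 + 17941 = 746614716/41615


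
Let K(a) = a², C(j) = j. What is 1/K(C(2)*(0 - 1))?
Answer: ¼ ≈ 0.25000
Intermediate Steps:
1/K(C(2)*(0 - 1)) = 1/((2*(0 - 1))²) = 1/((2*(-1))²) = 1/((-2)²) = 1/4 = ¼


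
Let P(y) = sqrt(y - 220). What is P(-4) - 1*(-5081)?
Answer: 5081 + 4*I*sqrt(14) ≈ 5081.0 + 14.967*I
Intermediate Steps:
P(y) = sqrt(-220 + y)
P(-4) - 1*(-5081) = sqrt(-220 - 4) - 1*(-5081) = sqrt(-224) + 5081 = 4*I*sqrt(14) + 5081 = 5081 + 4*I*sqrt(14)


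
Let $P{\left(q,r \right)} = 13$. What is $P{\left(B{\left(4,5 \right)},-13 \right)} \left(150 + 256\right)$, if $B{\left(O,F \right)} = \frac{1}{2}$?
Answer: $5278$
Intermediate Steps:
$B{\left(O,F \right)} = \frac{1}{2}$
$P{\left(B{\left(4,5 \right)},-13 \right)} \left(150 + 256\right) = 13 \left(150 + 256\right) = 13 \cdot 406 = 5278$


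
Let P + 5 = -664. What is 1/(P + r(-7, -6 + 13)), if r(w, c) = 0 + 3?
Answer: -1/666 ≈ -0.0015015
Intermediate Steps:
r(w, c) = 3
P = -669 (P = -5 - 664 = -669)
1/(P + r(-7, -6 + 13)) = 1/(-669 + 3) = 1/(-666) = -1/666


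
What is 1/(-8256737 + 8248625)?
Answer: -1/8112 ≈ -0.00012327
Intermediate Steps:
1/(-8256737 + 8248625) = 1/(-8112) = -1/8112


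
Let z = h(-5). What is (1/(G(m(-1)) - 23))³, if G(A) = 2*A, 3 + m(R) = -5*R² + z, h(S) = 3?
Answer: -1/35937 ≈ -2.7826e-5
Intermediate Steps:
z = 3
m(R) = -5*R² (m(R) = -3 + (-5*R² + 3) = -3 + (3 - 5*R²) = -5*R²)
(1/(G(m(-1)) - 23))³ = (1/(2*(-5*(-1)²) - 23))³ = (1/(2*(-5*1) - 23))³ = (1/(2*(-5) - 23))³ = (1/(-10 - 23))³ = (1/(-33))³ = (-1/33)³ = -1/35937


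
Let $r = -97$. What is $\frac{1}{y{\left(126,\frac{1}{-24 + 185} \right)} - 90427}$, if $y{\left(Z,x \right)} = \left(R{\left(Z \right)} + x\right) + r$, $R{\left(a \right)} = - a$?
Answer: $- \frac{161}{14594649} \approx -1.1031 \cdot 10^{-5}$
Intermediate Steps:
$y{\left(Z,x \right)} = -97 + x - Z$ ($y{\left(Z,x \right)} = \left(- Z + x\right) - 97 = \left(x - Z\right) - 97 = -97 + x - Z$)
$\frac{1}{y{\left(126,\frac{1}{-24 + 185} \right)} - 90427} = \frac{1}{\left(-97 + \frac{1}{-24 + 185} - 126\right) - 90427} = \frac{1}{\left(-97 + \frac{1}{161} - 126\right) - 90427} = \frac{1}{- \frac{35902}{161} - 90427} = \frac{1}{- \frac{14594649}{161}} = - \frac{161}{14594649}$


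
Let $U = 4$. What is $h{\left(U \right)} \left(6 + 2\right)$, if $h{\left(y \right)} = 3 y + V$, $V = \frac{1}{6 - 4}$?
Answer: $100$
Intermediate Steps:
$V = \frac{1}{2} \approx 0.5$
$h{\left(y \right)} = \frac{1}{2} + 3 y$ ($h{\left(y \right)} = 3 y + \frac{1}{2} = \frac{1}{2} + 3 y$)
$h{\left(U \right)} \left(6 + 2\right) = \left(\frac{1}{2} + 3 \cdot 4\right) \left(6 + 2\right) = \left(\frac{1}{2} + 12\right) 8 = \frac{25}{2} \cdot 8 = 100$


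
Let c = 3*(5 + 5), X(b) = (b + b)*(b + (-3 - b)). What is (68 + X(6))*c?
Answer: 960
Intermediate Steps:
X(b) = -6*b (X(b) = (2*b)*(-3) = -6*b)
c = 30 (c = 3*10 = 30)
(68 + X(6))*c = (68 - 6*6)*30 = (68 - 36)*30 = 32*30 = 960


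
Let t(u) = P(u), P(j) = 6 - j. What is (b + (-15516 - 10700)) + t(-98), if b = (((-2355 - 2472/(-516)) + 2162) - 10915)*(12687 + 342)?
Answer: -144689826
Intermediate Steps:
t(u) = 6 - u
b = -144663714 (b = (((-2355 - 2472*(-1/516)) + 2162) - 10915)*13029 = (((-2355 + 206/43) + 2162) - 10915)*13029 = ((-101059/43 + 2162) - 10915)*13029 = (-8093/43 - 10915)*13029 = -477438/43*13029 = -144663714)
(b + (-15516 - 10700)) + t(-98) = (-144663714 + (-15516 - 10700)) + (6 - 1*(-98)) = (-144663714 - 26216) + (6 + 98) = -144689930 + 104 = -144689826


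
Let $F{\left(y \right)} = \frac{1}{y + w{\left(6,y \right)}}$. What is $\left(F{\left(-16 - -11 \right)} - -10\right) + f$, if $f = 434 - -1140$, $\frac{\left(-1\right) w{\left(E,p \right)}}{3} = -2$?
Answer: $1585$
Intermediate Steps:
$w{\left(E,p \right)} = 6$ ($w{\left(E,p \right)} = \left(-3\right) \left(-2\right) = 6$)
$f = 1574$ ($f = 434 + 1140 = 1574$)
$F{\left(y \right)} = \frac{1}{6 + y}$ ($F{\left(y \right)} = \frac{1}{y + 6} = \frac{1}{6 + y}$)
$\left(F{\left(-16 - -11 \right)} - -10\right) + f = \left(\frac{1}{6 - 5} - -10\right) + 1574 = \left(\frac{1}{6 + \left(-16 + 11\right)} + 10\right) + 1574 = \left(\frac{1}{6 - 5} + 10\right) + 1574 = \left(1^{-1} + 10\right) + 1574 = \left(1 + 10\right) + 1574 = 11 + 1574 = 1585$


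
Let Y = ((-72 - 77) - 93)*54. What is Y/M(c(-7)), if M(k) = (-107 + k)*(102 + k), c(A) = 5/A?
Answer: 320166/267293 ≈ 1.1978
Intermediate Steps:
Y = -13068 (Y = (-149 - 93)*54 = -242*54 = -13068)
Y/M(c(-7)) = -13068/(-10914 + (5/(-7))² - 25/(-7)) = -13068/(-10914 + (5*(-⅐))² - 25*(-1)/7) = -13068/(-10914 + (-5/7)² - 5*(-5/7)) = -13068/(-10914 + 25/49 + 25/7) = -13068/(-534586/49) = -13068*(-49/534586) = 320166/267293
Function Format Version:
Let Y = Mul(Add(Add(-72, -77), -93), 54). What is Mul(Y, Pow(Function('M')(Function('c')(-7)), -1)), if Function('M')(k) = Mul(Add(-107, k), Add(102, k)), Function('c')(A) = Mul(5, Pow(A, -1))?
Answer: Rational(320166, 267293) ≈ 1.1978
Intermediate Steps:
Y = -13068 (Y = Mul(Add(-149, -93), 54) = Mul(-242, 54) = -13068)
Mul(Y, Pow(Function('M')(Function('c')(-7)), -1)) = Mul(-13068, Pow(Add(-10914, Pow(Mul(5, Pow(-7, -1)), 2), Mul(-5, Mul(5, Pow(-7, -1)))), -1)) = Mul(-13068, Pow(Add(-10914, Pow(Mul(5, Rational(-1, 7)), 2), Mul(-5, Mul(5, Rational(-1, 7)))), -1)) = Mul(-13068, Pow(Add(-10914, Pow(Rational(-5, 7), 2), Mul(-5, Rational(-5, 7))), -1)) = Mul(-13068, Pow(Add(-10914, Rational(25, 49), Rational(25, 7)), -1)) = Mul(-13068, Pow(Rational(-534586, 49), -1)) = Mul(-13068, Rational(-49, 534586)) = Rational(320166, 267293)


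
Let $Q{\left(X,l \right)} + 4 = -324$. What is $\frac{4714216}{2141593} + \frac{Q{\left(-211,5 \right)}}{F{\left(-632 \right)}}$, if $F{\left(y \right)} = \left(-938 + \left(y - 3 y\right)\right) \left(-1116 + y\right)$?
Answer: $\frac{335886125209}{152547810983} \approx 2.2018$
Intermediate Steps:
$Q{\left(X,l \right)} = -328$ ($Q{\left(X,l \right)} = -4 - 324 = -328$)
$F{\left(y \right)} = \left(-1116 + y\right) \left(-938 - 2 y\right)$ ($F{\left(y \right)} = \left(-938 - 2 y\right) \left(-1116 + y\right) = \left(-1116 + y\right) \left(-938 - 2 y\right)$)
$\frac{4714216}{2141593} + \frac{Q{\left(-211,5 \right)}}{F{\left(-632 \right)}} = \frac{4714216}{2141593} - \frac{328}{1046808 - 2 \left(-632\right)^{2} + 1294 \left(-632\right)} = 4714216 \cdot \frac{1}{2141593} - \frac{328}{1046808 - 798848 - 817808} = \frac{4714216}{2141593} - \frac{328}{1046808 - 798848 - 817808} = \frac{4714216}{2141593} - \frac{328}{-569848} = \frac{4714216}{2141593} - - \frac{41}{71231} = \frac{4714216}{2141593} + \frac{41}{71231} = \frac{335886125209}{152547810983}$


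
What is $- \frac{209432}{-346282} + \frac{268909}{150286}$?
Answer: $\frac{62296521945}{26020668326} \approx 2.3941$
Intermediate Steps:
$- \frac{209432}{-346282} + \frac{268909}{150286} = \left(-209432\right) \left(- \frac{1}{346282}\right) + 268909 \cdot \frac{1}{150286} = \frac{104716}{173141} + \frac{268909}{150286} = \frac{62296521945}{26020668326}$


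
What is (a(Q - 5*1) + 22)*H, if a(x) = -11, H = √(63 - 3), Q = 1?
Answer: 22*√15 ≈ 85.206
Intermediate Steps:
H = 2*√15 (H = √60 = 2*√15 ≈ 7.7460)
(a(Q - 5*1) + 22)*H = (-11 + 22)*(2*√15) = 11*(2*√15) = 22*√15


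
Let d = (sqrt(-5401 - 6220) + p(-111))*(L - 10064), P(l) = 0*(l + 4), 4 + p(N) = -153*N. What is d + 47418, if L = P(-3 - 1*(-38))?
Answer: -170829238 - 10064*I*sqrt(11621) ≈ -1.7083e+8 - 1.0849e+6*I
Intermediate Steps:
p(N) = -4 - 153*N
P(l) = 0 (P(l) = 0*(4 + l) = 0)
L = 0
d = -170876656 - 10064*I*sqrt(11621) (d = (sqrt(-5401 - 6220) + (-4 - 153*(-111)))*(0 - 10064) = (sqrt(-11621) + (-4 + 16983))*(-10064) = (I*sqrt(11621) + 16979)*(-10064) = (16979 + I*sqrt(11621))*(-10064) = -170876656 - 10064*I*sqrt(11621) ≈ -1.7088e+8 - 1.0849e+6*I)
d + 47418 = (-170876656 - 10064*I*sqrt(11621)) + 47418 = -170829238 - 10064*I*sqrt(11621)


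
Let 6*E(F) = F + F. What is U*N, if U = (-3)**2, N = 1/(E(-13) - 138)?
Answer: -27/427 ≈ -0.063232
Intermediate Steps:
E(F) = F/3 (E(F) = (F + F)/6 = (2*F)/6 = F/3)
N = -3/427 (N = 1/((1/3)*(-13) - 138) = 1/(-13/3 - 138) = 1/(-427/3) = -3/427 ≈ -0.0070258)
U = 9
U*N = 9*(-3/427) = -27/427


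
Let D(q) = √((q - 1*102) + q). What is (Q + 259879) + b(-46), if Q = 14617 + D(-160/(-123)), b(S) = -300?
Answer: 274196 + I*√1503798/123 ≈ 2.742e+5 + 9.9699*I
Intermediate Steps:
D(q) = √(-102 + 2*q) (D(q) = √((q - 102) + q) = √((-102 + q) + q) = √(-102 + 2*q))
Q = 14617 + I*√1503798/123 (Q = 14617 + √(-102 + 2*(-160/(-123))) = 14617 + √(-102 + 2*(-160*(-1/123))) = 14617 + √(-102 + 2*(160/123)) = 14617 + √(-102 + 320/123) = 14617 + √(-12226/123) = 14617 + I*√1503798/123 ≈ 14617.0 + 9.9699*I)
(Q + 259879) + b(-46) = ((14617 + I*√1503798/123) + 259879) - 300 = (274496 + I*√1503798/123) - 300 = 274196 + I*√1503798/123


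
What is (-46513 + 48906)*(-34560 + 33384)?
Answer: -2814168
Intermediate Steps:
(-46513 + 48906)*(-34560 + 33384) = 2393*(-1176) = -2814168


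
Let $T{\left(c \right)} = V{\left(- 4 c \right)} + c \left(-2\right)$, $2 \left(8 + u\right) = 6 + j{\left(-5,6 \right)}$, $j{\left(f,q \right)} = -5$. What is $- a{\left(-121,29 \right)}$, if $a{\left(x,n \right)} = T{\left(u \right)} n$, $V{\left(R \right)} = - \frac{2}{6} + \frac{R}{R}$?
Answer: $- \frac{1363}{3} \approx -454.33$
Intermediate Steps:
$V{\left(R \right)} = \frac{2}{3}$ ($V{\left(R \right)} = \left(-2\right) \frac{1}{6} + 1 = - \frac{1}{3} + 1 = \frac{2}{3}$)
$u = - \frac{15}{2}$ ($u = -8 + \frac{6 - 5}{2} = -8 + \frac{1}{2} \cdot 1 = -8 + \frac{1}{2} = - \frac{15}{2} \approx -7.5$)
$T{\left(c \right)} = \frac{2}{3} - 2 c$ ($T{\left(c \right)} = \frac{2}{3} + c \left(-2\right) = \frac{2}{3} - 2 c$)
$a{\left(x,n \right)} = \frac{47 n}{3}$ ($a{\left(x,n \right)} = \left(\frac{2}{3} - -15\right) n = \left(\frac{2}{3} + 15\right) n = \frac{47 n}{3}$)
$- a{\left(-121,29 \right)} = - \frac{47 \cdot 29}{3} = \left(-1\right) \frac{1363}{3} = - \frac{1363}{3}$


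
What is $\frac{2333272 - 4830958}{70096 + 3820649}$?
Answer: $- \frac{832562}{1296915} \approx -0.64196$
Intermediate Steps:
$\frac{2333272 - 4830958}{70096 + 3820649} = - \frac{2497686}{3890745} = \left(-2497686\right) \frac{1}{3890745} = - \frac{832562}{1296915}$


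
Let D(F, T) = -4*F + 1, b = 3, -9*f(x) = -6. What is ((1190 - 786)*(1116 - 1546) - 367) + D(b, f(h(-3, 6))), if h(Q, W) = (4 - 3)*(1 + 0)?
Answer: -174098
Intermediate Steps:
h(Q, W) = 1 (h(Q, W) = 1*1 = 1)
f(x) = ⅔ (f(x) = -⅑*(-6) = ⅔)
D(F, T) = 1 - 4*F
((1190 - 786)*(1116 - 1546) - 367) + D(b, f(h(-3, 6))) = ((1190 - 786)*(1116 - 1546) - 367) + (1 - 4*3) = (404*(-430) - 367) + (1 - 12) = (-173720 - 367) - 11 = -174087 - 11 = -174098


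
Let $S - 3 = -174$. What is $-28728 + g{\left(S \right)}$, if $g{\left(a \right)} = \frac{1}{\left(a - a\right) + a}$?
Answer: $- \frac{4912489}{171} \approx -28728.0$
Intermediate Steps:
$S = -171$ ($S = 3 - 174 = -171$)
$g{\left(a \right)} = \frac{1}{a}$ ($g{\left(a \right)} = \frac{1}{0 + a} = \frac{1}{a}$)
$-28728 + g{\left(S \right)} = -28728 + \frac{1}{-171} = -28728 - \frac{1}{171} = - \frac{4912489}{171}$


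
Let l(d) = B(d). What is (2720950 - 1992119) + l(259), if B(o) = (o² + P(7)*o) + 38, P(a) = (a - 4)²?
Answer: 798281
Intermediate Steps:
P(a) = (-4 + a)²
B(o) = 38 + o² + 9*o (B(o) = (o² + (-4 + 7)²*o) + 38 = (o² + 3²*o) + 38 = (o² + 9*o) + 38 = 38 + o² + 9*o)
l(d) = 38 + d² + 9*d
(2720950 - 1992119) + l(259) = (2720950 - 1992119) + (38 + 259² + 9*259) = 728831 + (38 + 67081 + 2331) = 728831 + 69450 = 798281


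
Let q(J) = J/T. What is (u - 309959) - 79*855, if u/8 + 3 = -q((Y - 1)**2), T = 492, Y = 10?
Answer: -15478702/41 ≈ -3.7753e+5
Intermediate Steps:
q(J) = J/492
u = -1038/41 (u = -24 + 8*(-(10 - 1)**2/492) = -24 + 8*(-9**2/492) = -24 + 8*(-81/492) = -24 + 8*(-1*27/164) = -24 + 8*(-27/164) = -24 - 54/41 = -1038/41 ≈ -25.317)
(u - 309959) - 79*855 = (-1038/41 - 309959) - 79*855 = -12709357/41 - 67545 = -15478702/41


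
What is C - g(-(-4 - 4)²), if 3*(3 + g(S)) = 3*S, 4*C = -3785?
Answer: -3517/4 ≈ -879.25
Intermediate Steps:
C = -3785/4 (C = (¼)*(-3785) = -3785/4 ≈ -946.25)
g(S) = -3 + S (g(S) = -3 + (3*S)/3 = -3 + S)
C - g(-(-4 - 4)²) = -3785/4 - (-3 - (-4 - 4)²) = -3785/4 - (-3 - 1*(-8)²) = -3785/4 - (-3 - 1*64) = -3785/4 - (-3 - 64) = -3785/4 - 1*(-67) = -3785/4 + 67 = -3517/4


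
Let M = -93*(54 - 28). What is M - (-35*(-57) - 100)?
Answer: -4313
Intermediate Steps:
M = -2418 (M = -93*26 = -2418)
M - (-35*(-57) - 100) = -2418 - (-35*(-57) - 100) = -2418 - (1995 - 100) = -2418 - 1*1895 = -2418 - 1895 = -4313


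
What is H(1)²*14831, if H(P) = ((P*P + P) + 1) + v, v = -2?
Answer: 14831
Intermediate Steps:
H(P) = -1 + P + P² (H(P) = ((P*P + P) + 1) - 2 = ((P² + P) + 1) - 2 = ((P + P²) + 1) - 2 = (1 + P + P²) - 2 = -1 + P + P²)
H(1)²*14831 = (-1 + 1 + 1²)²*14831 = (-1 + 1 + 1)²*14831 = 1²*14831 = 1*14831 = 14831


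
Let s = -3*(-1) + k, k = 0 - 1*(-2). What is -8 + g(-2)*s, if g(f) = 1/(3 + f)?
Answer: -3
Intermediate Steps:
k = 2 (k = 0 + 2 = 2)
s = 5 (s = -3*(-1) + 2 = 3 + 2 = 5)
-8 + g(-2)*s = -8 + 5/(3 - 2) = -8 + 5/1 = -8 + 1*5 = -8 + 5 = -3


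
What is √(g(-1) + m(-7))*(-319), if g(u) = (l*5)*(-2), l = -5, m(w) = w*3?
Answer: -319*√29 ≈ -1717.9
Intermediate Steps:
m(w) = 3*w
g(u) = 50 (g(u) = -5*5*(-2) = -25*(-2) = 50)
√(g(-1) + m(-7))*(-319) = √(50 + 3*(-7))*(-319) = √(50 - 21)*(-319) = √29*(-319) = -319*√29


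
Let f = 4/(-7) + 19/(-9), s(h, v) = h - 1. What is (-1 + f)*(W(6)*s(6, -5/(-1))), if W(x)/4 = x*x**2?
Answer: -111360/7 ≈ -15909.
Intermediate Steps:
s(h, v) = -1 + h
W(x) = 4*x**3 (W(x) = 4*(x*x**2) = 4*x**3)
f = -169/63 (f = 4*(-1/7) + 19*(-1/9) = -4/7 - 19/9 = -169/63 ≈ -2.6825)
(-1 + f)*(W(6)*s(6, -5/(-1))) = (-1 - 169/63)*((4*6**3)*(-1 + 6)) = -232*4*216*5/63 = -22272*5/7 = -232/63*4320 = -111360/7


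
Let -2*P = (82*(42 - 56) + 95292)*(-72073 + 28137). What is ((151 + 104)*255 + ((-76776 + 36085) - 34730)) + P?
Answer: 2068144996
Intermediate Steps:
P = 2068155392 (P = -(82*(42 - 56) + 95292)*(-72073 + 28137)/2 = -(82*(-14) + 95292)*(-43936)/2 = -(-1148 + 95292)*(-43936)/2 = -47072*(-43936) = -½*(-4136310784) = 2068155392)
((151 + 104)*255 + ((-76776 + 36085) - 34730)) + P = ((151 + 104)*255 + ((-76776 + 36085) - 34730)) + 2068155392 = (255*255 + (-40691 - 34730)) + 2068155392 = (65025 - 75421) + 2068155392 = -10396 + 2068155392 = 2068144996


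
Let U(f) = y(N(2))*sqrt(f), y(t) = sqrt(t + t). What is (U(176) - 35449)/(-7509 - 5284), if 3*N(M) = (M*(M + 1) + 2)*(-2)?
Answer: 35449/12793 - 16*I*sqrt(66)/38379 ≈ 2.771 - 0.0033869*I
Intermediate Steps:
N(M) = -4/3 - 2*M*(1 + M)/3 (N(M) = ((M*(M + 1) + 2)*(-2))/3 = ((M*(1 + M) + 2)*(-2))/3 = ((2 + M*(1 + M))*(-2))/3 = (-4 - 2*M*(1 + M))/3 = -4/3 - 2*M*(1 + M)/3)
y(t) = sqrt(2)*sqrt(t) (y(t) = sqrt(2*t) = sqrt(2)*sqrt(t))
U(f) = 4*I*sqrt(6)*sqrt(f)/3 (U(f) = (sqrt(2)*sqrt(-4/3 - 2/3*2 - 2/3*2**2))*sqrt(f) = (sqrt(2)*sqrt(-4/3 - 4/3 - 2/3*4))*sqrt(f) = (sqrt(2)*sqrt(-4/3 - 4/3 - 8/3))*sqrt(f) = (sqrt(2)*sqrt(-16/3))*sqrt(f) = (sqrt(2)*(4*I*sqrt(3)/3))*sqrt(f) = (4*I*sqrt(6)/3)*sqrt(f) = 4*I*sqrt(6)*sqrt(f)/3)
(U(176) - 35449)/(-7509 - 5284) = (4*I*sqrt(6)*sqrt(176)/3 - 35449)/(-7509 - 5284) = (4*I*sqrt(6)*(4*sqrt(11))/3 - 35449)/(-12793) = (16*I*sqrt(66)/3 - 35449)*(-1/12793) = (-35449 + 16*I*sqrt(66)/3)*(-1/12793) = 35449/12793 - 16*I*sqrt(66)/38379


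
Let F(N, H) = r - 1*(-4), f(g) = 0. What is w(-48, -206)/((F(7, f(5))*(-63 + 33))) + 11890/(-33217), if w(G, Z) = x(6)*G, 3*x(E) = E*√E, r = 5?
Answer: -11890/33217 + 16*√6/45 ≈ 0.51298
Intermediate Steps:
x(E) = E^(3/2)/3 (x(E) = (E*√E)/3 = E^(3/2)/3)
F(N, H) = 9 (F(N, H) = 5 - 1*(-4) = 5 + 4 = 9)
w(G, Z) = 2*G*√6 (w(G, Z) = (6^(3/2)/3)*G = ((6*√6)/3)*G = (2*√6)*G = 2*G*√6)
w(-48, -206)/((F(7, f(5))*(-63 + 33))) + 11890/(-33217) = (2*(-48)*√6)/((9*(-63 + 33))) + 11890/(-33217) = (-96*√6)/((9*(-30))) + 11890*(-1/33217) = -96*√6/(-270) - 11890/33217 = -96*√6*(-1/270) - 11890/33217 = 16*√6/45 - 11890/33217 = -11890/33217 + 16*√6/45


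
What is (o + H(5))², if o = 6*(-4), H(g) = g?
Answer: 361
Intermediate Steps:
o = -24
(o + H(5))² = (-24 + 5)² = (-19)² = 361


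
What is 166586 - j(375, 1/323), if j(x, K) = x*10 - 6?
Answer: 162842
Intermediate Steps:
j(x, K) = -6 + 10*x (j(x, K) = 10*x - 6 = -6 + 10*x)
166586 - j(375, 1/323) = 166586 - (-6 + 10*375) = 166586 - (-6 + 3750) = 166586 - 1*3744 = 166586 - 3744 = 162842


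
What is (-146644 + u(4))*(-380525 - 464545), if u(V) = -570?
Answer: 124406134980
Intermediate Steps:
(-146644 + u(4))*(-380525 - 464545) = (-146644 - 570)*(-380525 - 464545) = -147214*(-845070) = 124406134980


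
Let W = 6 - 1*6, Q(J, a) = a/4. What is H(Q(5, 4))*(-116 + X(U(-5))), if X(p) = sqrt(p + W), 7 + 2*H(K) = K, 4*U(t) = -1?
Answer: 348 - 3*I/2 ≈ 348.0 - 1.5*I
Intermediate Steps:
Q(J, a) = a/4 (Q(J, a) = a*(1/4) = a/4)
U(t) = -1/4 (U(t) = (1/4)*(-1) = -1/4)
H(K) = -7/2 + K/2
W = 0 (W = 6 - 6 = 0)
X(p) = sqrt(p) (X(p) = sqrt(p + 0) = sqrt(p))
H(Q(5, 4))*(-116 + X(U(-5))) = (-7/2 + ((1/4)*4)/2)*(-116 + sqrt(-1/4)) = (-7/2 + (1/2)*1)*(-116 + I/2) = (-7/2 + 1/2)*(-116 + I/2) = -3*(-116 + I/2) = 348 - 3*I/2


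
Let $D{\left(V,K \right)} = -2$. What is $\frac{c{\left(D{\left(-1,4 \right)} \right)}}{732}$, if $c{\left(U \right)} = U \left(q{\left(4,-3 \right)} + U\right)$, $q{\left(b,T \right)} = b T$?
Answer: $\frac{7}{183} \approx 0.038251$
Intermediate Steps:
$q{\left(b,T \right)} = T b$
$c{\left(U \right)} = U \left(-12 + U\right)$ ($c{\left(U \right)} = U \left(\left(-3\right) 4 + U\right) = U \left(-12 + U\right)$)
$\frac{c{\left(D{\left(-1,4 \right)} \right)}}{732} = \frac{\left(-2\right) \left(-12 - 2\right)}{732} = \left(-2\right) \left(-14\right) \frac{1}{732} = 28 \cdot \frac{1}{732} = \frac{7}{183}$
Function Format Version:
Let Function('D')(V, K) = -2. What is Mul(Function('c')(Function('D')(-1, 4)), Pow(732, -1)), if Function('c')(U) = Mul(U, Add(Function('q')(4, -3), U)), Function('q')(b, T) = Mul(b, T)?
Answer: Rational(7, 183) ≈ 0.038251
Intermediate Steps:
Function('q')(b, T) = Mul(T, b)
Function('c')(U) = Mul(U, Add(-12, U)) (Function('c')(U) = Mul(U, Add(Mul(-3, 4), U)) = Mul(U, Add(-12, U)))
Mul(Function('c')(Function('D')(-1, 4)), Pow(732, -1)) = Mul(Mul(-2, Add(-12, -2)), Pow(732, -1)) = Mul(Mul(-2, -14), Rational(1, 732)) = Mul(28, Rational(1, 732)) = Rational(7, 183)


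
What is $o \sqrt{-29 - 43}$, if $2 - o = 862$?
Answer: $- 5160 i \sqrt{2} \approx - 7297.3 i$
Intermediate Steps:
$o = -860$ ($o = 2 - 862 = -860$)
$o \sqrt{-29 - 43} = - 860 \sqrt{-29 - 43} = - 860 \sqrt{-72} = - 860 \cdot 6 i \sqrt{2} = - 5160 i \sqrt{2}$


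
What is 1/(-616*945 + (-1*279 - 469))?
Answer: -1/582868 ≈ -1.7157e-6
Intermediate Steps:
1/(-616*945 + (-1*279 - 469)) = 1/(-582120 + (-279 - 469)) = 1/(-582120 - 748) = 1/(-582868) = -1/582868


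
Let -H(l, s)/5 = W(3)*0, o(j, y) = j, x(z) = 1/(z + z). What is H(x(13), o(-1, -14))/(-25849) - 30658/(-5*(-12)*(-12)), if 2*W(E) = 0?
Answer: 15329/360 ≈ 42.581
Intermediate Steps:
W(E) = 0 (W(E) = (1/2)*0 = 0)
x(z) = 1/(2*z)
H(l, s) = 0 (H(l, s) = -0*0 = -5*0 = 0)
H(x(13), o(-1, -14))/(-25849) - 30658/(-5*(-12)*(-12)) = 0/(-25849) - 30658/(-5*(-12)*(-12)) = 0*(-1/25849) - 30658/(60*(-12)) = 0 - 30658/(-720) = 0 - 30658*(-1/720) = 0 + 15329/360 = 15329/360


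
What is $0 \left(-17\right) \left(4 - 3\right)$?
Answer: $0$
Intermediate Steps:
$0 \left(-17\right) \left(4 - 3\right) = 0 \cdot 1 = 0$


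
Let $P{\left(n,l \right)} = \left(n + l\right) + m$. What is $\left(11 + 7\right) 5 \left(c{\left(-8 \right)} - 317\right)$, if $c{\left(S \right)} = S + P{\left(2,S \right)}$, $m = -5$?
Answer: $-30240$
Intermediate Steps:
$P{\left(n,l \right)} = -5 + l + n$ ($P{\left(n,l \right)} = \left(n + l\right) - 5 = \left(l + n\right) - 5 = -5 + l + n$)
$c{\left(S \right)} = -3 + 2 S$ ($c{\left(S \right)} = S + \left(-5 + S + 2\right) = S + \left(-3 + S\right) = -3 + 2 S$)
$\left(11 + 7\right) 5 \left(c{\left(-8 \right)} - 317\right) = \left(11 + 7\right) 5 \left(\left(-3 + 2 \left(-8\right)\right) - 317\right) = 18 \cdot 5 \left(\left(-3 - 16\right) - 317\right) = 90 \left(-19 - 317\right) = 90 \left(-336\right) = -30240$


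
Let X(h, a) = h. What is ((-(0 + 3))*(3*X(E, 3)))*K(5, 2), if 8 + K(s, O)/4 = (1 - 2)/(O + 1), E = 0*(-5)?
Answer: 0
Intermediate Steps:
E = 0
K(s, O) = -32 - 4/(1 + O) (K(s, O) = -32 + 4*((1 - 2)/(O + 1)) = -32 + 4*(-1/(1 + O)) = -32 - 4/(1 + O))
((-(0 + 3))*(3*X(E, 3)))*K(5, 2) = ((-(0 + 3))*(3*0))*(4*(-9 - 8*2)/(1 + 2)) = (-1*3*0)*(4*(-9 - 16)/3) = (-3*0)*(4*(1/3)*(-25)) = 0*(-100/3) = 0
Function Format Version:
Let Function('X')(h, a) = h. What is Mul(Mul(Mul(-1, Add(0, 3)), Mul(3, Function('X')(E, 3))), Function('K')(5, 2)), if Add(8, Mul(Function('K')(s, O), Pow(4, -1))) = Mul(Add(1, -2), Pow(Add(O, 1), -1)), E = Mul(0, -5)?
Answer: 0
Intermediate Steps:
E = 0
Function('K')(s, O) = Add(-32, Mul(-4, Pow(Add(1, O), -1))) (Function('K')(s, O) = Add(-32, Mul(4, Mul(Add(1, -2), Pow(Add(O, 1), -1)))) = Add(-32, Mul(4, Mul(-1, Pow(Add(1, O), -1)))) = Add(-32, Mul(-4, Pow(Add(1, O), -1))))
Mul(Mul(Mul(-1, Add(0, 3)), Mul(3, Function('X')(E, 3))), Function('K')(5, 2)) = Mul(Mul(Mul(-1, Add(0, 3)), Mul(3, 0)), Mul(4, Pow(Add(1, 2), -1), Add(-9, Mul(-8, 2)))) = Mul(Mul(Mul(-1, 3), 0), Mul(4, Pow(3, -1), Add(-9, -16))) = Mul(Mul(-3, 0), Mul(4, Rational(1, 3), -25)) = Mul(0, Rational(-100, 3)) = 0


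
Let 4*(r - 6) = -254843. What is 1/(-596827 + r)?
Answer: -4/2642127 ≈ -1.5139e-6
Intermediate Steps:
r = -254819/4 (r = 6 + (¼)*(-254843) = 6 - 254843/4 = -254819/4 ≈ -63705.)
1/(-596827 + r) = 1/(-596827 - 254819/4) = 1/(-2642127/4) = -4/2642127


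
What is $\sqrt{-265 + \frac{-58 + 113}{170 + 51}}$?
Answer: $\frac{i \sqrt{12930710}}{221} \approx 16.271 i$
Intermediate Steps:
$\sqrt{-265 + \frac{-58 + 113}{170 + 51}} = \sqrt{-265 + \frac{55}{221}} = \sqrt{- \frac{58510}{221}} = \frac{i \sqrt{12930710}}{221}$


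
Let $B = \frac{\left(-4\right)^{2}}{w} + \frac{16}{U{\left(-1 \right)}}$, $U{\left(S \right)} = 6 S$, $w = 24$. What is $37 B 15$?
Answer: $-1110$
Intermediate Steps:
$B = -2$ ($B = \frac{\left(-4\right)^{2}}{24} + \frac{16}{6 \left(-1\right)} = 16 \cdot \frac{1}{24} + \frac{16}{-6} = \frac{2}{3} + 16 \left(- \frac{1}{6}\right) = \frac{2}{3} - \frac{8}{3} = -2$)
$37 B 15 = 37 \left(-2\right) 15 = \left(-74\right) 15 = -1110$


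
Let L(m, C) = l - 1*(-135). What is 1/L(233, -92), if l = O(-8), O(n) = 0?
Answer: 1/135 ≈ 0.0074074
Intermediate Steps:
l = 0
L(m, C) = 135 (L(m, C) = 0 - 1*(-135) = 0 + 135 = 135)
1/L(233, -92) = 1/135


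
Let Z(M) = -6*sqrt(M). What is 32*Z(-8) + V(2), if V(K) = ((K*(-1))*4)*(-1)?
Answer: 8 - 384*I*sqrt(2) ≈ 8.0 - 543.06*I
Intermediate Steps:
V(K) = 4*K (V(K) = (-K*4)*(-1) = -4*K*(-1) = 4*K)
32*Z(-8) + V(2) = 32*(-12*I*sqrt(2)) + 4*2 = 32*(-12*I*sqrt(2)) + 8 = -384*I*sqrt(2) + 8 = 8 - 384*I*sqrt(2)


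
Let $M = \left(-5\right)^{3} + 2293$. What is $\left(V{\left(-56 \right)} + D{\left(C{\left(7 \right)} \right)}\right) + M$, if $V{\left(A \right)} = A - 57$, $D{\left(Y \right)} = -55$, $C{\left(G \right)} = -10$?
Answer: $2000$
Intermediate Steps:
$V{\left(A \right)} = -57 + A$
$M = 2168$ ($M = -125 + 2293 = 2168$)
$\left(V{\left(-56 \right)} + D{\left(C{\left(7 \right)} \right)}\right) + M = \left(\left(-57 - 56\right) - 55\right) + 2168 = \left(-113 - 55\right) + 2168 = -168 + 2168 = 2000$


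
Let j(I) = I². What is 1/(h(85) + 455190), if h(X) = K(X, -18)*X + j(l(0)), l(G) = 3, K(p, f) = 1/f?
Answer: 18/8193497 ≈ 2.1969e-6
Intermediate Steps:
h(X) = 9 - X/18 (h(X) = X/(-18) + 3² = -X/18 + 9 = 9 - X/18)
1/(h(85) + 455190) = 1/((9 - 1/18*85) + 455190) = 1/((9 - 85/18) + 455190) = 1/(77/18 + 455190) = 1/(8193497/18) = 18/8193497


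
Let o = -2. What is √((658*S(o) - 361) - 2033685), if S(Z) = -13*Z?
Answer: 7*I*√41162 ≈ 1420.2*I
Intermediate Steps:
√((658*S(o) - 361) - 2033685) = √((658*(-13*(-2)) - 361) - 2033685) = √((658*26 - 361) - 2033685) = √((17108 - 361) - 2033685) = √(16747 - 2033685) = √(-2016938) = 7*I*√41162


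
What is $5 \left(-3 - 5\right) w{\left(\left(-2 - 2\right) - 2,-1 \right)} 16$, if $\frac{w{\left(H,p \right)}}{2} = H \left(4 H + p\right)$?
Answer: $-192000$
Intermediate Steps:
$w{\left(H,p \right)} = 2 H \left(p + 4 H\right)$ ($w{\left(H,p \right)} = 2 H \left(4 H + p\right) = 2 H \left(p + 4 H\right)$)
$5 \left(-3 - 5\right) w{\left(\left(-2 - 2\right) - 2,-1 \right)} 16 = 5 \left(-3 - 5\right) 2 \left(\left(-2 - 2\right) - 2\right) \left(-1 + 4 \left(\left(-2 - 2\right) - 2\right)\right) 16 = 5 \left(-8\right) 2 \left(-4 - 2\right) \left(-1 + 4 \left(-4 - 2\right)\right) 16 = - 40 \cdot 2 \left(-6\right) \left(-1 + 4 \left(-6\right)\right) 16 = - 40 \cdot 2 \left(-6\right) \left(-1 - 24\right) 16 = - 40 \cdot 2 \left(-6\right) \left(-25\right) 16 = \left(-40\right) 300 \cdot 16 = \left(-12000\right) 16 = -192000$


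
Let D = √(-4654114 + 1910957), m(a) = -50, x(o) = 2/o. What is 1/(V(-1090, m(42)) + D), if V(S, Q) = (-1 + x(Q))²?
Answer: 422500/1071546160101 - 390625*I*√2743157/1071546160101 ≈ 3.9429e-7 - 0.00060377*I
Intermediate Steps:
V(S, Q) = (-1 + 2/Q)²
D = I*√2743157 (D = √(-2743157) = I*√2743157 ≈ 1656.2*I)
1/(V(-1090, m(42)) + D) = 1/((-2 - 50)²/(-50)² + I*√2743157) = 1/((1/2500)*(-52)² + I*√2743157) = 1/((1/2500)*2704 + I*√2743157) = 1/(676/625 + I*√2743157)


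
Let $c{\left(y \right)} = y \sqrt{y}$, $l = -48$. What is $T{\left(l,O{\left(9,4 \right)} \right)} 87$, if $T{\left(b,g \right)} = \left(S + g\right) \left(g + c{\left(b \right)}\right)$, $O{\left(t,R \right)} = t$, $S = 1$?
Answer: $7830 - 167040 i \sqrt{3} \approx 7830.0 - 2.8932 \cdot 10^{5} i$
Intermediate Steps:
$c{\left(y \right)} = y^{\frac{3}{2}}$
$T{\left(b,g \right)} = \left(1 + g\right) \left(g + b^{\frac{3}{2}}\right)$
$T{\left(l,O{\left(9,4 \right)} \right)} 87 = \left(9 + \left(-48\right)^{\frac{3}{2}} + 9^{2} + 9 \left(-48\right)^{\frac{3}{2}}\right) 87 = \left(9 - 192 i \sqrt{3} + 81 + 9 \left(- 192 i \sqrt{3}\right)\right) 87 = \left(9 - 192 i \sqrt{3} + 81 - 1728 i \sqrt{3}\right) 87 = \left(90 - 1920 i \sqrt{3}\right) 87 = 7830 - 167040 i \sqrt{3}$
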